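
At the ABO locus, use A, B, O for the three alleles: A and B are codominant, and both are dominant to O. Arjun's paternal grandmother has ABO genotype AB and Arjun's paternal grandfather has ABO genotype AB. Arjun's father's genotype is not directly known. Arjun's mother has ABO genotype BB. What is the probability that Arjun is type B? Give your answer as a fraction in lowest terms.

1/2

Arjun's father's ABO genotype from AB × AB: 1/4 AA, 1/2 AB, 1/4 BB.
Crossing each possibility with the mother BB and summing P(type B): 1/4·0 + 1/2·1/2 + 1/4·1 = 1/2.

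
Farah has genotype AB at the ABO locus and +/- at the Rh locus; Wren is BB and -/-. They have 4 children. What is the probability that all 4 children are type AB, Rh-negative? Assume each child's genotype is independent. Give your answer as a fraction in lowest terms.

ABO cross AB × BB → 1/2 B, 1/2 AB.
Rh cross +/- × -/- → 1/2 Rh+, 1/2 Rh-; so P(type AB, Rh-negative) = 1/2 × 1/2 = 1/4 per child.
All 4 independent: (1/4)^4 = 1/256.

1/256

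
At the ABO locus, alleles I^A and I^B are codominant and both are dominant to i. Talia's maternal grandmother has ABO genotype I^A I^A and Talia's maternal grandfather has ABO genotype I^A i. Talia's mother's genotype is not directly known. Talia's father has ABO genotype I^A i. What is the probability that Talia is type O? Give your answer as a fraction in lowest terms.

Talia's mother's ABO genotype from I^A I^A × I^A i: 1/2 I^A I^A, 1/2 I^A i.
Crossing each possibility with the father I^A i and summing P(type O): 1/2·0 + 1/2·1/4 = 1/8.

1/8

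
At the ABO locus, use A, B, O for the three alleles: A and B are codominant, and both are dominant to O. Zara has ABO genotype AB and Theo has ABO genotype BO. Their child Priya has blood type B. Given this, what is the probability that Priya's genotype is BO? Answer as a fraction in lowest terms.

Cross AB × BO → 1/4 AB, 1/4 AO, 1/4 BB, 1/4 BO.
Type-B genotypes among offspring: BB (1/4), BO (1/4); total 1/2.
P(BO | type B) = (1/4) / (1/2) = 1/2.

1/2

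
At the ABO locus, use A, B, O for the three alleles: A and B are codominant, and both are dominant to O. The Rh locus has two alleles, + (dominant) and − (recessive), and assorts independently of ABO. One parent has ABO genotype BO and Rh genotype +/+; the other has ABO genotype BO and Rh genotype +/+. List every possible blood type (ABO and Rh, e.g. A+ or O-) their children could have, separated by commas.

O+, B+

Gametes from BO × BO give offspring ABO genotypes BB, BO, OO, i.e. phenotypes O, B.
Rh cross +/+ × +/+ → phenotypes Rh+.
Combining independently: O+, B+.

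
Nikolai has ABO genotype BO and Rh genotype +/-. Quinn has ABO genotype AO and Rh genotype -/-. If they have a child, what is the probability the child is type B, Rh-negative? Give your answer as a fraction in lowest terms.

ABO cross BO × AO → offspring phenotypes: 1/4 O, 1/4 A, 1/4 B, 1/4 AB.
Rh cross +/- × -/- → 1/2 Rh+, 1/2 Rh-.
Independent loci: P(type B, Rh-negative) = 1/4 × 1/2 = 1/8.

1/8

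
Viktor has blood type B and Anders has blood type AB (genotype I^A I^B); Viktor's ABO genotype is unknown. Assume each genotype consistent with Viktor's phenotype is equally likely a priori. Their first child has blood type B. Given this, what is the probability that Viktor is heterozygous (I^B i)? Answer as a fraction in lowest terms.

1/2

Possible genotypes: Viktor ∈ {I^B I^B, I^B i}; Anders ∈ {I^A I^B}.
Weight each parental genotype pair by prior × P(type-B child):
  I^B I^B × I^A I^B: posterior weight 1/2.
  I^B i × I^A I^B: posterior weight 1/2.
Sum the posterior weight over pairs where Viktor is I^B i: 1/2.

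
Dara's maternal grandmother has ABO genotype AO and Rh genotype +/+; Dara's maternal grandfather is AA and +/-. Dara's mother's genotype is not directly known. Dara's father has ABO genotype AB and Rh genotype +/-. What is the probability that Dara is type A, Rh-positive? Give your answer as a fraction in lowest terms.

7/16

Dara's mother's ABO genotype from AO × AA: 1/2 AA, 1/2 AO.
Crossing each possibility with the father AB and summing P(type A): 1/2·1/2 + 1/2·1/2 = 1/2.
Similarly for Rh via the mother's Rh distribution: P(Rh+) = 7/8.
Independent loci: 1/2 × 7/8 = 7/16.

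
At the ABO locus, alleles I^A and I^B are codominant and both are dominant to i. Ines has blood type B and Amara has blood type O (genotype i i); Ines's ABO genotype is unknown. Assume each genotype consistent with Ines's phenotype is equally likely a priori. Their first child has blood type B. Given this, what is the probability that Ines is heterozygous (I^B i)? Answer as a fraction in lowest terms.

1/3

Possible genotypes: Ines ∈ {I^B I^B, I^B i}; Amara ∈ {i i}.
Weight each parental genotype pair by prior × P(type-B child):
  I^B I^B × i i: posterior weight 2/3.
  I^B i × i i: posterior weight 1/3.
Sum the posterior weight over pairs where Ines is I^B i: 1/3.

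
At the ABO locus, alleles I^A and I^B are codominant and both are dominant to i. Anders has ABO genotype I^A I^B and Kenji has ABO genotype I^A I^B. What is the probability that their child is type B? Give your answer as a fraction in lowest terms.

1/4

ABO cross I^A I^B × I^A I^B → offspring phenotypes: 1/4 A, 1/4 B, 1/2 AB.
So P(type B) = 1/4.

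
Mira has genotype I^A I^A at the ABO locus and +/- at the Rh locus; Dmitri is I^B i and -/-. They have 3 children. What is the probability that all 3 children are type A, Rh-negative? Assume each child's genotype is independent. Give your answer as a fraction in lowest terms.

1/64

ABO cross I^A I^A × I^B i → 1/2 A, 1/2 AB.
Rh cross +/- × -/- → 1/2 Rh+, 1/2 Rh-; so P(type A, Rh-negative) = 1/2 × 1/2 = 1/4 per child.
All 3 independent: (1/4)^3 = 1/64.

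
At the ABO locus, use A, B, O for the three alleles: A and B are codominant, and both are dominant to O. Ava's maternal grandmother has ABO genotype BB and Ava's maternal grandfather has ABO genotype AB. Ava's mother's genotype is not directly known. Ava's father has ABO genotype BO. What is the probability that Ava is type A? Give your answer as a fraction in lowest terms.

Ava's mother's ABO genotype from BB × AB: 1/2 AB, 1/2 BB.
Crossing each possibility with the father BO and summing P(type A): 1/2·1/4 + 1/2·0 = 1/8.

1/8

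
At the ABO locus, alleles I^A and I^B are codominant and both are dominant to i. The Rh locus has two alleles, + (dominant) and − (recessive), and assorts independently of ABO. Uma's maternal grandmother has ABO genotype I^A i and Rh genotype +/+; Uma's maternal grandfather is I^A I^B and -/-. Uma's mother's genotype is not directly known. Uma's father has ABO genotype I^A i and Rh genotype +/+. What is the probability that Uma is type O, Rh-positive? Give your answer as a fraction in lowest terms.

Uma's mother's ABO genotype from I^A i × I^A I^B: 1/4 I^A I^A, 1/4 I^A I^B, 1/4 I^A i, 1/4 I^B i.
Crossing each possibility with the father I^A i and summing P(type O): 1/4·0 + 1/4·0 + 1/4·1/4 + 1/4·1/4 = 1/8.
Similarly for Rh via the mother's Rh distribution: P(Rh+) = 1.
Independent loci: 1/8 × 1 = 1/8.

1/8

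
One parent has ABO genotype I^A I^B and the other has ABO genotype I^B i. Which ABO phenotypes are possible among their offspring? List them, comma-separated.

Gametes from I^A I^B × I^B i give offspring ABO genotypes I^A I^B, I^A i, I^B I^B, I^B i, i.e. phenotypes A, B, AB.

A, B, AB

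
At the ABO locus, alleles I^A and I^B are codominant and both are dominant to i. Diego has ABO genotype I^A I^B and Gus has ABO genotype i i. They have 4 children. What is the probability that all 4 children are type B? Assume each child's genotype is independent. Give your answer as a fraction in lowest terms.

1/16

ABO cross I^A I^B × i i → 1/2 A, 1/2 B.
So P(type B) = 1/2 per child.
All 4 independent: (1/2)^4 = 1/16.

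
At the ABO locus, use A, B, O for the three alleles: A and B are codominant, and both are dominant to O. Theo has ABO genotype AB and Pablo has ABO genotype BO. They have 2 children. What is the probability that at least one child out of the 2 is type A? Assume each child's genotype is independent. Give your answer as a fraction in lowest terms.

ABO cross AB × BO → 1/4 A, 1/2 B, 1/4 AB.
So P(type A) = 1/4 per child.
P(none) = (3/4)^2 = 9/16; P(at least one) = 1 − 9/16 = 7/16.

7/16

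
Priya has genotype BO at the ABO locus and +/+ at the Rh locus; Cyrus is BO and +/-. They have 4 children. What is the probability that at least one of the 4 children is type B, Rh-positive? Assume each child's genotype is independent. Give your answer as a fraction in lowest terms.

255/256

ABO cross BO × BO → 1/4 O, 3/4 B.
Rh cross +/+ × +/- → 1 Rh+; so P(type B, Rh-positive) = 3/4 × 1 = 3/4 per child.
P(none) = (1/4)^4 = 1/256; P(at least one) = 1 − 1/256 = 255/256.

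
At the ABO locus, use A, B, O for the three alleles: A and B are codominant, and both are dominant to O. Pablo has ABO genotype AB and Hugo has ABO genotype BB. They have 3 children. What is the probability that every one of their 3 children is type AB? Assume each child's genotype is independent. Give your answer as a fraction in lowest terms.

1/8

ABO cross AB × BB → 1/2 B, 1/2 AB.
So P(type AB) = 1/2 per child.
All 3 independent: (1/2)^3 = 1/8.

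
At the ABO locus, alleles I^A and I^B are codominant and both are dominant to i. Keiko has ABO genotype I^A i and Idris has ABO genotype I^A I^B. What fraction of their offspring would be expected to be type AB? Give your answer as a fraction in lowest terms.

1/4

ABO cross I^A i × I^A I^B → offspring phenotypes: 1/2 A, 1/4 B, 1/4 AB.
So P(type AB) = 1/4.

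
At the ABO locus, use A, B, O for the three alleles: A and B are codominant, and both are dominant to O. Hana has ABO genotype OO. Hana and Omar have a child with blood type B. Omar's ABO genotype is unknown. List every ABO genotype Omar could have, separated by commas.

For each candidate genotype of Omar, check whether crossing it with OO can produce every observed child phenotype.
  AA → possible child types {A} ✗
  AB → possible child types {A, B} ✓
  AO → possible child types {O, A} ✗
  BB → possible child types {B} ✓
  BO → possible child types {O, B} ✓
  OO → possible child types {O} ✗

AB, BB, BO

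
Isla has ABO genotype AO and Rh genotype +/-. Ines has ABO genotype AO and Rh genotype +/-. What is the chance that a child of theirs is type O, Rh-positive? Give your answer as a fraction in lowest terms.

3/16

ABO cross AO × AO → offspring phenotypes: 1/4 O, 3/4 A.
Rh cross +/- × +/- → 3/4 Rh+, 1/4 Rh-.
Independent loci: P(type O, Rh-positive) = 1/4 × 3/4 = 3/16.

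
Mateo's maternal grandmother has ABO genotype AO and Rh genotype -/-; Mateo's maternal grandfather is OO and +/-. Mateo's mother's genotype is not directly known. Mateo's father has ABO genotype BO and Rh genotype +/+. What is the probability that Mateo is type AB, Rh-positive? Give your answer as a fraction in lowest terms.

Mateo's mother's ABO genotype from AO × OO: 1/2 AO, 1/2 OO.
Crossing each possibility with the father BO and summing P(type AB): 1/2·1/4 + 1/2·0 = 1/8.
Similarly for Rh via the mother's Rh distribution: P(Rh+) = 1.
Independent loci: 1/8 × 1 = 1/8.

1/8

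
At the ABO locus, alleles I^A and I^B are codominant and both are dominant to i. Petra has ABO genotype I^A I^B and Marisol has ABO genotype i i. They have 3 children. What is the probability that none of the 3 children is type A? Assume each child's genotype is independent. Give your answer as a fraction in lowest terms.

ABO cross I^A I^B × i i → 1/2 A, 1/2 B.
So P(type A) = 1/2 per child.
P(not type A) = 1/2 for one child; (1/2)^3 = 1/8.

1/8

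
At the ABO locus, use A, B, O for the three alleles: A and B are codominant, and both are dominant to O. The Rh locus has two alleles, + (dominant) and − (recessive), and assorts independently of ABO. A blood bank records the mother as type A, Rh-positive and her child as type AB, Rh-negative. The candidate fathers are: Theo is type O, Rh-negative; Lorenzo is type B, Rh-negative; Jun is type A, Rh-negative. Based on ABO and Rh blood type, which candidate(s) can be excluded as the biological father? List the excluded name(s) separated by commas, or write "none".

Theo, Jun

A candidate is excluded only if no genotype consistent with his phenotype could produce a type AB, Rh-negative child with a type A, Rh-positive mother.
Theo (type O, Rh-): no genotype consistent with that phenotype can produce a type-AB Rh- child with a type-A mother.
Jun (type A, Rh-): no genotype consistent with that phenotype can produce a type-AB Rh- child with a type-A mother.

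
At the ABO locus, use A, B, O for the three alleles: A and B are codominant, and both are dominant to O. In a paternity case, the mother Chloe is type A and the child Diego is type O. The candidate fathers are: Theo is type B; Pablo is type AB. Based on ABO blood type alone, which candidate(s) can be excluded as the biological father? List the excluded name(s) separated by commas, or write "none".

Pablo

A candidate is excluded only if no genotype consistent with his phenotype could produce a type O child with a type A mother.
Pablo (type AB): no genotype consistent with that phenotype can produce a type-O child with a type-A mother.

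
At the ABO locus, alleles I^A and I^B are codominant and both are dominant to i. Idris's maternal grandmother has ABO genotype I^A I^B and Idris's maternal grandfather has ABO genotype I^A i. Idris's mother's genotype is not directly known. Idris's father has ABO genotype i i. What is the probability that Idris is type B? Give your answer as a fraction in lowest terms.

Idris's mother's ABO genotype from I^A I^B × I^A i: 1/4 I^A I^A, 1/4 I^A I^B, 1/4 I^A i, 1/4 I^B i.
Crossing each possibility with the father i i and summing P(type B): 1/4·0 + 1/4·1/2 + 1/4·0 + 1/4·1/2 = 1/4.

1/4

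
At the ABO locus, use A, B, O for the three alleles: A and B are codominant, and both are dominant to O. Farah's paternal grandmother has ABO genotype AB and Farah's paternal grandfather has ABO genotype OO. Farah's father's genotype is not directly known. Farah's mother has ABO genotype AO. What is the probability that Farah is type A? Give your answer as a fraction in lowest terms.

1/2

Farah's father's ABO genotype from AB × OO: 1/2 AO, 1/2 BO.
Crossing each possibility with the mother AO and summing P(type A): 1/2·3/4 + 1/2·1/4 = 1/2.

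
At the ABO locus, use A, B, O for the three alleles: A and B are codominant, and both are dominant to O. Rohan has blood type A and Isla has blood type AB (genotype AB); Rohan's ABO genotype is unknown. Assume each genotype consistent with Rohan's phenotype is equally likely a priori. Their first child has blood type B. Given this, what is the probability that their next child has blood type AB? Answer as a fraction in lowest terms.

1/4

Possible genotypes: Rohan ∈ {AA, AO}; Isla ∈ {AB}.
Weight each parental genotype pair by prior × P(type-B child):
  AO × AB: posterior weight 1; P(next child type AB) = 1/4.
Weighted sum = 1/4.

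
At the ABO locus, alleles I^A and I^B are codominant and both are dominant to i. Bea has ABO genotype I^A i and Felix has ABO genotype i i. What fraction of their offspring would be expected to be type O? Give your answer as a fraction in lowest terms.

ABO cross I^A i × i i → offspring phenotypes: 1/2 O, 1/2 A.
So P(type O) = 1/2.

1/2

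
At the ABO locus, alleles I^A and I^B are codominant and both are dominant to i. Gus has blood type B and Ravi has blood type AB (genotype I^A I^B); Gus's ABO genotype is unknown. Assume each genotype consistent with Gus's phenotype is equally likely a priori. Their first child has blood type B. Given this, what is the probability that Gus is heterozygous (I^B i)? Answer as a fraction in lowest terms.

Possible genotypes: Gus ∈ {I^B I^B, I^B i}; Ravi ∈ {I^A I^B}.
Weight each parental genotype pair by prior × P(type-B child):
  I^B I^B × I^A I^B: posterior weight 1/2.
  I^B i × I^A I^B: posterior weight 1/2.
Sum the posterior weight over pairs where Gus is I^B i: 1/2.

1/2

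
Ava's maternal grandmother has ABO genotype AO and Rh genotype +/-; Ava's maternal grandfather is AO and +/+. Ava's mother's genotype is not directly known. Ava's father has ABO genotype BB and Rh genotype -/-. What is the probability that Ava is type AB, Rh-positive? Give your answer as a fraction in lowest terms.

Ava's mother's ABO genotype from AO × AO: 1/4 AA, 1/2 AO, 1/4 OO.
Crossing each possibility with the father BB and summing P(type AB): 1/4·1 + 1/2·1/2 + 1/4·0 = 1/2.
Similarly for Rh via the mother's Rh distribution: P(Rh+) = 3/4.
Independent loci: 1/2 × 3/4 = 3/8.

3/8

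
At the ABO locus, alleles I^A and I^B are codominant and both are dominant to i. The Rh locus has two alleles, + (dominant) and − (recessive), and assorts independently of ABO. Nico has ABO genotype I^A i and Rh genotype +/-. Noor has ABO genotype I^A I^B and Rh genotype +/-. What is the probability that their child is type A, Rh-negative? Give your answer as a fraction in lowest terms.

1/8

ABO cross I^A i × I^A I^B → offspring phenotypes: 1/2 A, 1/4 B, 1/4 AB.
Rh cross +/- × +/- → 3/4 Rh+, 1/4 Rh-.
Independent loci: P(type A, Rh-negative) = 1/2 × 1/4 = 1/8.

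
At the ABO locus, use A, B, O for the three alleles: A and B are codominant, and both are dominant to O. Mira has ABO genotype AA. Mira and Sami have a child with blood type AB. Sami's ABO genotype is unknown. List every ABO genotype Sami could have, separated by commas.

AB, BB, BO

For each candidate genotype of Sami, check whether crossing it with AA can produce every observed child phenotype.
  AA → possible child types {A} ✗
  AB → possible child types {A, AB} ✓
  AO → possible child types {A} ✗
  BB → possible child types {AB} ✓
  BO → possible child types {A, AB} ✓
  OO → possible child types {A} ✗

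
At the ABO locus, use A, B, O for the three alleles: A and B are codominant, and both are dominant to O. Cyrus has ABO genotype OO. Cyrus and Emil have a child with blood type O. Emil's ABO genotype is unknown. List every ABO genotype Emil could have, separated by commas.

For each candidate genotype of Emil, check whether crossing it with OO can produce every observed child phenotype.
  AA → possible child types {A} ✗
  AB → possible child types {A, B} ✗
  AO → possible child types {O, A} ✓
  BB → possible child types {B} ✗
  BO → possible child types {O, B} ✓
  OO → possible child types {O} ✓

AO, BO, OO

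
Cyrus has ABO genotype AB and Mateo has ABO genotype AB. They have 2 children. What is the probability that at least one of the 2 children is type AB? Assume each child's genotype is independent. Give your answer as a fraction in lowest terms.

ABO cross AB × AB → 1/4 A, 1/4 B, 1/2 AB.
So P(type AB) = 1/2 per child.
P(none) = (1/2)^2 = 1/4; P(at least one) = 1 − 1/4 = 3/4.

3/4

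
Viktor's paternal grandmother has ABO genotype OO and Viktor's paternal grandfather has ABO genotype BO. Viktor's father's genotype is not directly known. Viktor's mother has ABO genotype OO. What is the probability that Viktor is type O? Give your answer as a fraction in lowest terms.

3/4

Viktor's father's ABO genotype from OO × BO: 1/2 BO, 1/2 OO.
Crossing each possibility with the mother OO and summing P(type O): 1/2·1/2 + 1/2·1 = 3/4.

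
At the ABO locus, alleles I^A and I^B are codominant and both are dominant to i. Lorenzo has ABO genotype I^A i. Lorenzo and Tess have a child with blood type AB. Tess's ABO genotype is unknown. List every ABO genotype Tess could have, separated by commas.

For each candidate genotype of Tess, check whether crossing it with I^A i can produce every observed child phenotype.
  I^A I^A → possible child types {A} ✗
  I^A I^B → possible child types {A, B, AB} ✓
  I^A i → possible child types {O, A} ✗
  I^B I^B → possible child types {B, AB} ✓
  I^B i → possible child types {O, A, B, AB} ✓
  i i → possible child types {O, A} ✗

I^A I^B, I^B I^B, I^B i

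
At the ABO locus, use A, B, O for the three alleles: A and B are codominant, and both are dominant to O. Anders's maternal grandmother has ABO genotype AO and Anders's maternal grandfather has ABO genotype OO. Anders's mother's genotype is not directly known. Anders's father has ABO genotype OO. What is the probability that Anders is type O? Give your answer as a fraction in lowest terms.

Anders's mother's ABO genotype from AO × OO: 1/2 AO, 1/2 OO.
Crossing each possibility with the father OO and summing P(type O): 1/2·1/2 + 1/2·1 = 3/4.

3/4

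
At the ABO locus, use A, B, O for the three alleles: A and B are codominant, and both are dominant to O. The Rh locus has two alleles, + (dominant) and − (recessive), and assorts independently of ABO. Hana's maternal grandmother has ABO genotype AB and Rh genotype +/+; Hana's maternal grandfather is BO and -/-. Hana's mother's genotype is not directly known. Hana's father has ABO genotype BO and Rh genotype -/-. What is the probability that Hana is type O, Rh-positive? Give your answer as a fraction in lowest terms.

1/16

Hana's mother's ABO genotype from AB × BO: 1/4 AB, 1/4 AO, 1/4 BB, 1/4 BO.
Crossing each possibility with the father BO and summing P(type O): 1/4·0 + 1/4·1/4 + 1/4·0 + 1/4·1/4 = 1/8.
Similarly for Rh via the mother's Rh distribution: P(Rh+) = 1/2.
Independent loci: 1/8 × 1/2 = 1/16.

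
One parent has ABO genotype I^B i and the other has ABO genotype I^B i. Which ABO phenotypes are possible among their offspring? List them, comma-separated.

Gametes from I^B i × I^B i give offspring ABO genotypes I^B I^B, I^B i, i i, i.e. phenotypes O, B.

O, B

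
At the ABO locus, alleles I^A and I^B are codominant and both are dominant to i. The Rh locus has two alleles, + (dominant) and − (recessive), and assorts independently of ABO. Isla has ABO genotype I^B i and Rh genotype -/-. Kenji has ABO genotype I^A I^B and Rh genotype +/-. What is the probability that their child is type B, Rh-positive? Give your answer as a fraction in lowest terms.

ABO cross I^B i × I^A I^B → offspring phenotypes: 1/4 A, 1/2 B, 1/4 AB.
Rh cross -/- × +/- → 1/2 Rh+, 1/2 Rh-.
Independent loci: P(type B, Rh-positive) = 1/2 × 1/2 = 1/4.

1/4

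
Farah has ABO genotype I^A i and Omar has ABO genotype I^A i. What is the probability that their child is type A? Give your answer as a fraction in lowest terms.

ABO cross I^A i × I^A i → offspring phenotypes: 1/4 O, 3/4 A.
So P(type A) = 3/4.

3/4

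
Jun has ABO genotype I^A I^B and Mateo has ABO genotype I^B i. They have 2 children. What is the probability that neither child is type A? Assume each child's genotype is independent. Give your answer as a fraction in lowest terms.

ABO cross I^A I^B × I^B i → 1/4 A, 1/2 B, 1/4 AB.
So P(type A) = 1/4 per child.
P(not type A) = 3/4 for one child; (3/4)^2 = 9/16.

9/16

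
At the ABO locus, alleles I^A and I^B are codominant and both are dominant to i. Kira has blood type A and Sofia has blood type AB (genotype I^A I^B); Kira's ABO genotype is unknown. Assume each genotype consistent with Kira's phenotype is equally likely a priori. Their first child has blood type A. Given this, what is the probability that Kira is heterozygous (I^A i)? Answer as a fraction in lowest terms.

1/2

Possible genotypes: Kira ∈ {I^A I^A, I^A i}; Sofia ∈ {I^A I^B}.
Weight each parental genotype pair by prior × P(type-A child):
  I^A I^A × I^A I^B: posterior weight 1/2.
  I^A i × I^A I^B: posterior weight 1/2.
Sum the posterior weight over pairs where Kira is I^A i: 1/2.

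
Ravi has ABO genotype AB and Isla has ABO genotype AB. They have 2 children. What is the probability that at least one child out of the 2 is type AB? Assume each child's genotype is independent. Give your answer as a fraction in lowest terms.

ABO cross AB × AB → 1/4 A, 1/4 B, 1/2 AB.
So P(type AB) = 1/2 per child.
P(none) = (1/2)^2 = 1/4; P(at least one) = 1 − 1/4 = 3/4.

3/4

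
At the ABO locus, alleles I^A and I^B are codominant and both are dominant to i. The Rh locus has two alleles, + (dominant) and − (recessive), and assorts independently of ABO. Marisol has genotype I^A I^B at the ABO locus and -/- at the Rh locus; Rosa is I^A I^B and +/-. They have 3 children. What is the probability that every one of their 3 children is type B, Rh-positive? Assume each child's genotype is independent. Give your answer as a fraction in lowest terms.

ABO cross I^A I^B × I^A I^B → 1/4 A, 1/4 B, 1/2 AB.
Rh cross -/- × +/- → 1/2 Rh+, 1/2 Rh-; so P(type B, Rh-positive) = 1/4 × 1/2 = 1/8 per child.
All 3 independent: (1/8)^3 = 1/512.

1/512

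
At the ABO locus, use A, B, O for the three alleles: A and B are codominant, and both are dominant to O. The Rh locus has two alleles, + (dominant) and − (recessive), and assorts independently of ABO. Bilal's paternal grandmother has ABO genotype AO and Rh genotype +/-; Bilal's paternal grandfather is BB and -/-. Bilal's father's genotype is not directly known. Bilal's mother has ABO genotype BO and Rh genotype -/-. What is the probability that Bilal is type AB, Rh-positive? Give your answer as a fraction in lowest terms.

1/32

Bilal's father's ABO genotype from AO × BB: 1/2 AB, 1/2 BO.
Crossing each possibility with the mother BO and summing P(type AB): 1/2·1/4 + 1/2·0 = 1/8.
Similarly for Rh via the father's Rh distribution: P(Rh+) = 1/4.
Independent loci: 1/8 × 1/4 = 1/32.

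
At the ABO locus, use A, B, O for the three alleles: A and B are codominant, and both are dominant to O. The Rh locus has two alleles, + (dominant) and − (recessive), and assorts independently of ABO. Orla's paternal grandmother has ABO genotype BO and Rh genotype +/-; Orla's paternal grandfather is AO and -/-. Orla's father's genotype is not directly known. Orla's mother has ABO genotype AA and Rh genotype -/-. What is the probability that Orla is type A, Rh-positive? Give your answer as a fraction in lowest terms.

3/16

Orla's father's ABO genotype from BO × AO: 1/4 AB, 1/4 AO, 1/4 BO, 1/4 OO.
Crossing each possibility with the mother AA and summing P(type A): 1/4·1/2 + 1/4·1 + 1/4·1/2 + 1/4·1 = 3/4.
Similarly for Rh via the father's Rh distribution: P(Rh+) = 1/4.
Independent loci: 3/4 × 1/4 = 3/16.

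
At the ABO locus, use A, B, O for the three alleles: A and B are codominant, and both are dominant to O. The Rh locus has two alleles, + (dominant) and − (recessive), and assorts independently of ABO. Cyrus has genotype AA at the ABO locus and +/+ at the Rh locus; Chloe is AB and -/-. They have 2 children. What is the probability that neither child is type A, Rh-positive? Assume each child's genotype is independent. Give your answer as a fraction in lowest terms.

ABO cross AA × AB → 1/2 A, 1/2 AB.
Rh cross +/+ × -/- → 1 Rh+; so P(type A, Rh-positive) = 1/2 × 1 = 1/2 per child.
P(not type A, Rh-positive) = 1/2 for one child; (1/2)^2 = 1/4.

1/4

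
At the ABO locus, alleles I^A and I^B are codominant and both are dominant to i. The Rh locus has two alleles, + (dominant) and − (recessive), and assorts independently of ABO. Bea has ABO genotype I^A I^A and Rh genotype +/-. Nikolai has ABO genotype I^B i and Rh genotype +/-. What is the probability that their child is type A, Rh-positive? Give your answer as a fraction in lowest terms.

3/8

ABO cross I^A I^A × I^B i → offspring phenotypes: 1/2 A, 1/2 AB.
Rh cross +/- × +/- → 3/4 Rh+, 1/4 Rh-.
Independent loci: P(type A, Rh-positive) = 1/2 × 3/4 = 3/8.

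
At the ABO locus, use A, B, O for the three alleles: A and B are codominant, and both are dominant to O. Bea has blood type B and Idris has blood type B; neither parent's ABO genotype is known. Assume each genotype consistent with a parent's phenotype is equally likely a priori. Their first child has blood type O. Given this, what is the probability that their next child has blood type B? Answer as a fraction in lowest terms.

3/4

Possible genotypes: Bea ∈ {BB, BO}; Idris ∈ {BB, BO}.
Weight each parental genotype pair by prior × P(type-O child):
  BO × BO: posterior weight 1; P(next child type B) = 3/4.
Weighted sum = 3/4.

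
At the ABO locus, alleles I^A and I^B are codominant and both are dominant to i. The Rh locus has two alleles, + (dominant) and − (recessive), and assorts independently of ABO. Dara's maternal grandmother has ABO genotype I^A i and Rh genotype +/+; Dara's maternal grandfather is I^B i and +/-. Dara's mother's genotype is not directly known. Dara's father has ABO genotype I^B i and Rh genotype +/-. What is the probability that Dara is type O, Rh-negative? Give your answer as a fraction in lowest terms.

1/32

Dara's mother's ABO genotype from I^A i × I^B i: 1/4 I^A I^B, 1/4 I^A i, 1/4 I^B i, 1/4 i i.
Crossing each possibility with the father I^B i and summing P(type O): 1/4·0 + 1/4·1/4 + 1/4·1/4 + 1/4·1/2 = 1/4.
Similarly for Rh via the mother's Rh distribution: P(Rh-) = 1/8.
Independent loci: 1/4 × 1/8 = 1/32.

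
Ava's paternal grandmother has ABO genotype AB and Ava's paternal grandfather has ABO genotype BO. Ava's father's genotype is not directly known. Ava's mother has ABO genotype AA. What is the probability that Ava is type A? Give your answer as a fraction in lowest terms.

1/2

Ava's father's ABO genotype from AB × BO: 1/4 AB, 1/4 AO, 1/4 BB, 1/4 BO.
Crossing each possibility with the mother AA and summing P(type A): 1/4·1/2 + 1/4·1 + 1/4·0 + 1/4·1/2 = 1/2.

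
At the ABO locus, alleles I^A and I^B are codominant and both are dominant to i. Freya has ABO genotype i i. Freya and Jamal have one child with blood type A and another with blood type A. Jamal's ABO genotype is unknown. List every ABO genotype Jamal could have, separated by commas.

I^A I^A, I^A I^B, I^A i

For each candidate genotype of Jamal, check whether crossing it with i i can produce every observed child phenotype.
  I^A I^A → possible child types {A} ✓
  I^A I^B → possible child types {A, B} ✓
  I^A i → possible child types {O, A} ✓
  I^B I^B → possible child types {B} ✗
  I^B i → possible child types {O, B} ✗
  i i → possible child types {O} ✗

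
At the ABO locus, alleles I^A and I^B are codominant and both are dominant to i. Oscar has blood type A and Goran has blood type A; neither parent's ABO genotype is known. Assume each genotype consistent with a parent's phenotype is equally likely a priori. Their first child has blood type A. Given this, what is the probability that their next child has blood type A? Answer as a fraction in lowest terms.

19/20

Possible genotypes: Oscar ∈ {I^A I^A, I^A i}; Goran ∈ {I^A I^A, I^A i}.
Weight each parental genotype pair by prior × P(type-A child):
  I^A I^A × I^A I^A: posterior weight 4/15; P(next child type A) = 1.
  I^A I^A × I^A i: posterior weight 4/15; P(next child type A) = 1.
  I^A i × I^A I^A: posterior weight 4/15; P(next child type A) = 1.
  I^A i × I^A i: posterior weight 1/5; P(next child type A) = 3/4.
Weighted sum = 19/20.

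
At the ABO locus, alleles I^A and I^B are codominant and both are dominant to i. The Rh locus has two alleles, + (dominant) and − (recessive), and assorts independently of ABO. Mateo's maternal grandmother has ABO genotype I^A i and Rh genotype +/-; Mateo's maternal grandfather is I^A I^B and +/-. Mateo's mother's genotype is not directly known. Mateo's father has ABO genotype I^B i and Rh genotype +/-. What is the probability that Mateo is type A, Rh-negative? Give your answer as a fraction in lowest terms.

1/16

Mateo's mother's ABO genotype from I^A i × I^A I^B: 1/4 I^A I^A, 1/4 I^A I^B, 1/4 I^A i, 1/4 I^B i.
Crossing each possibility with the father I^B i and summing P(type A): 1/4·1/2 + 1/4·1/4 + 1/4·1/4 + 1/4·0 = 1/4.
Similarly for Rh via the mother's Rh distribution: P(Rh-) = 1/4.
Independent loci: 1/4 × 1/4 = 1/16.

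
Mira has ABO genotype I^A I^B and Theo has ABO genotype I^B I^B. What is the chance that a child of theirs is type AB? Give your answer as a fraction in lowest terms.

1/2

ABO cross I^A I^B × I^B I^B → offspring phenotypes: 1/2 B, 1/2 AB.
So P(type AB) = 1/2.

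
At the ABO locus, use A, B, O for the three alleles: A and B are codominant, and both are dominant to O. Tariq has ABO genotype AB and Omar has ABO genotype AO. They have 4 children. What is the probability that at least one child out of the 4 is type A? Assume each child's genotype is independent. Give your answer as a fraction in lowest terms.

15/16

ABO cross AB × AO → 1/2 A, 1/4 B, 1/4 AB.
So P(type A) = 1/2 per child.
P(none) = (1/2)^4 = 1/16; P(at least one) = 1 − 1/16 = 15/16.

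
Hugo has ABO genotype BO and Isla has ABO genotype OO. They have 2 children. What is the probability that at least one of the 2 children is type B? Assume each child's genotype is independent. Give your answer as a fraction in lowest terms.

ABO cross BO × OO → 1/2 O, 1/2 B.
So P(type B) = 1/2 per child.
P(none) = (1/2)^2 = 1/4; P(at least one) = 1 − 1/4 = 3/4.

3/4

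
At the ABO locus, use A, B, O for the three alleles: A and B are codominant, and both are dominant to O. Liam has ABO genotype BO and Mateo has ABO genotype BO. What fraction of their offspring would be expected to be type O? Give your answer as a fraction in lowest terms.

1/4

ABO cross BO × BO → offspring phenotypes: 1/4 O, 3/4 B.
So P(type O) = 1/4.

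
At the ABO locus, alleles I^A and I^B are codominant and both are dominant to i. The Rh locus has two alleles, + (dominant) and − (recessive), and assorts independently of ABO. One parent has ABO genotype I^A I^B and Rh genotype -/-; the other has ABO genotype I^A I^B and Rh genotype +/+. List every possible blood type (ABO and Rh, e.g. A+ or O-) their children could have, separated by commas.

Gametes from I^A I^B × I^A I^B give offspring ABO genotypes I^A I^A, I^A I^B, I^B I^B, i.e. phenotypes A, B, AB.
Rh cross -/- × +/+ → phenotypes Rh+.
Combining independently: A+, B+, AB+.

A+, B+, AB+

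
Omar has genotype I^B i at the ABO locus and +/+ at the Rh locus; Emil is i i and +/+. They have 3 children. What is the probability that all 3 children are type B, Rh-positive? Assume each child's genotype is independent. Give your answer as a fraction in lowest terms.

ABO cross I^B i × i i → 1/2 O, 1/2 B.
Rh cross +/+ × +/+ → 1 Rh+; so P(type B, Rh-positive) = 1/2 × 1 = 1/2 per child.
All 3 independent: (1/2)^3 = 1/8.

1/8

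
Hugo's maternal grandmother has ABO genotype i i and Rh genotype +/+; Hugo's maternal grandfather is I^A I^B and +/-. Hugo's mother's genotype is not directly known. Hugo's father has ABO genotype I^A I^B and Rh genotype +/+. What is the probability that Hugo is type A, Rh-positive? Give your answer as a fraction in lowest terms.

Hugo's mother's ABO genotype from i i × I^A I^B: 1/2 I^A i, 1/2 I^B i.
Crossing each possibility with the father I^A I^B and summing P(type A): 1/2·1/2 + 1/2·1/4 = 3/8.
Similarly for Rh via the mother's Rh distribution: P(Rh+) = 1.
Independent loci: 3/8 × 1 = 3/8.

3/8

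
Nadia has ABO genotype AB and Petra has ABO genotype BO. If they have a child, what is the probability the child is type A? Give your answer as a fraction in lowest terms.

1/4

ABO cross AB × BO → offspring phenotypes: 1/4 A, 1/2 B, 1/4 AB.
So P(type A) = 1/4.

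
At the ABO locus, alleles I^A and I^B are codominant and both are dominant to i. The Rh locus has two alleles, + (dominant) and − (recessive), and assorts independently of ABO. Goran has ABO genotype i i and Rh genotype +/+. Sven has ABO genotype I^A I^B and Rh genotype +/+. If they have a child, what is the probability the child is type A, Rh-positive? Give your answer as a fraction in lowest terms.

1/2

ABO cross i i × I^A I^B → offspring phenotypes: 1/2 A, 1/2 B.
Rh cross +/+ × +/+ → 1 Rh+.
Independent loci: P(type A, Rh-positive) = 1/2 × 1 = 1/2.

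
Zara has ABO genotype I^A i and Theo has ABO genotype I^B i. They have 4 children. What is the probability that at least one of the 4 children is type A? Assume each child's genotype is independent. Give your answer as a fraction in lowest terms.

ABO cross I^A i × I^B i → 1/4 O, 1/4 A, 1/4 B, 1/4 AB.
So P(type A) = 1/4 per child.
P(none) = (3/4)^4 = 81/256; P(at least one) = 1 − 81/256 = 175/256.

175/256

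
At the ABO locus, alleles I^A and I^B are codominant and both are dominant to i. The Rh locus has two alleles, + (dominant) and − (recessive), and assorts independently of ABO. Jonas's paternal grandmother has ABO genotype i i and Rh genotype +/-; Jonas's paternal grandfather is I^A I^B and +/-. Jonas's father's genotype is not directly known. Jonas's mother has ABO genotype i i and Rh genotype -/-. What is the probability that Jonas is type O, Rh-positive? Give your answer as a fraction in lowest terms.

1/4

Jonas's father's ABO genotype from i i × I^A I^B: 1/2 I^A i, 1/2 I^B i.
Crossing each possibility with the mother i i and summing P(type O): 1/2·1/2 + 1/2·1/2 = 1/2.
Similarly for Rh via the father's Rh distribution: P(Rh+) = 1/2.
Independent loci: 1/2 × 1/2 = 1/4.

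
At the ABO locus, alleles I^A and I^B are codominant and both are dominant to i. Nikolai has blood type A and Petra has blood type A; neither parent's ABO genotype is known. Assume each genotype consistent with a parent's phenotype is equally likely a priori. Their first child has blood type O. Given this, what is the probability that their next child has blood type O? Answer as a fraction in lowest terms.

Possible genotypes: Nikolai ∈ {I^A I^A, I^A i}; Petra ∈ {I^A I^A, I^A i}.
Weight each parental genotype pair by prior × P(type-O child):
  I^A i × I^A i: posterior weight 1; P(next child type O) = 1/4.
Weighted sum = 1/4.

1/4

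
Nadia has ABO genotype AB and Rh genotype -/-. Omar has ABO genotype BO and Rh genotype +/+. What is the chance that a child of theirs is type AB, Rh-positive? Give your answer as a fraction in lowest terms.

ABO cross AB × BO → offspring phenotypes: 1/4 A, 1/2 B, 1/4 AB.
Rh cross -/- × +/+ → 1 Rh+.
Independent loci: P(type AB, Rh-positive) = 1/4 × 1 = 1/4.

1/4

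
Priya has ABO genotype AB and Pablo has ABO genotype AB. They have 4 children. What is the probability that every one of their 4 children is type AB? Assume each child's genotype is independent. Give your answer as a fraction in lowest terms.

1/16

ABO cross AB × AB → 1/4 A, 1/4 B, 1/2 AB.
So P(type AB) = 1/2 per child.
All 4 independent: (1/2)^4 = 1/16.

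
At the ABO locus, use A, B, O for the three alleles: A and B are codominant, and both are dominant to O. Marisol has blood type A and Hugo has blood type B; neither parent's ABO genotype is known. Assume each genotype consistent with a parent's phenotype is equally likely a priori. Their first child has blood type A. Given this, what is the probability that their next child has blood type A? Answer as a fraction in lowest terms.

5/12

Possible genotypes: Marisol ∈ {AA, AO}; Hugo ∈ {BB, BO}.
Weight each parental genotype pair by prior × P(type-A child):
  AA × BO: posterior weight 2/3; P(next child type A) = 1/2.
  AO × BO: posterior weight 1/3; P(next child type A) = 1/4.
Weighted sum = 5/12.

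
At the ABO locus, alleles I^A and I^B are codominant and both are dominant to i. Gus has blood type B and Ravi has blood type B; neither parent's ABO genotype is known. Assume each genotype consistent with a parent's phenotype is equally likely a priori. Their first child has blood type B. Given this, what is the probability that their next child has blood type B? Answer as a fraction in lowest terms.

19/20

Possible genotypes: Gus ∈ {I^B I^B, I^B i}; Ravi ∈ {I^B I^B, I^B i}.
Weight each parental genotype pair by prior × P(type-B child):
  I^B I^B × I^B I^B: posterior weight 4/15; P(next child type B) = 1.
  I^B I^B × I^B i: posterior weight 4/15; P(next child type B) = 1.
  I^B i × I^B I^B: posterior weight 4/15; P(next child type B) = 1.
  I^B i × I^B i: posterior weight 1/5; P(next child type B) = 3/4.
Weighted sum = 19/20.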